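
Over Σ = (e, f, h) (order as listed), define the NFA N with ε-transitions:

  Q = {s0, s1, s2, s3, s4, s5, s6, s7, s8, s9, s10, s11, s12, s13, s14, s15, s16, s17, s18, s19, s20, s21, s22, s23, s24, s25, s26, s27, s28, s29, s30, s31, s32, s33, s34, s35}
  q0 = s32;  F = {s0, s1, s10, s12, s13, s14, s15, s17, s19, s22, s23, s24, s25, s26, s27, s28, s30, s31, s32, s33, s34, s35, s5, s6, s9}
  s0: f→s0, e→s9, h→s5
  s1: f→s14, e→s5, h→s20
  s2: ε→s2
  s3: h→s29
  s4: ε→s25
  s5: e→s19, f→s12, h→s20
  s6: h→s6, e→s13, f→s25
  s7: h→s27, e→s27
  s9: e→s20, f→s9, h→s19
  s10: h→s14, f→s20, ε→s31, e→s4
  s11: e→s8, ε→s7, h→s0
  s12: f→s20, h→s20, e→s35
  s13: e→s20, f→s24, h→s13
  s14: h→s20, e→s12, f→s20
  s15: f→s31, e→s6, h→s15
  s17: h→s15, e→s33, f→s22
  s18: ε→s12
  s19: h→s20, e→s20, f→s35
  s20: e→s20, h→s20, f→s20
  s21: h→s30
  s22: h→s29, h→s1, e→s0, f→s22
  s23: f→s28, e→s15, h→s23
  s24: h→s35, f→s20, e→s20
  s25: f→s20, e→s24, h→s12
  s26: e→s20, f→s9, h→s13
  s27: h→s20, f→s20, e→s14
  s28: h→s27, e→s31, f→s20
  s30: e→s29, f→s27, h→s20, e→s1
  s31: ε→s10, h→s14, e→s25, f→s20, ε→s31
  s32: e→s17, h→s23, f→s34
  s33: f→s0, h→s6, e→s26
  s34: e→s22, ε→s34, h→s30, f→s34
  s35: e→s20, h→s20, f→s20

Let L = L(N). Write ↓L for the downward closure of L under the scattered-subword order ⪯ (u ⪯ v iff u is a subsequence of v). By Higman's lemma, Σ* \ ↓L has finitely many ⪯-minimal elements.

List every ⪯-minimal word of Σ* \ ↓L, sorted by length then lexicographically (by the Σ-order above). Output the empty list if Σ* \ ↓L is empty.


|Q|=36, |F|=25, |δ|=94 (8 ε).
min D↑ (25 st, q0=0, F={15}): 0:e→1,f→2,h→3 1:e→4,f→5,h→6 2:e→5,f→2,h→7 3:e→6,f→8,h→3 4:e→9,f→10,h→11 5:e→10,f→5,h→12 6:e→11,f→13,h→6 7:e→12,f→14,h→15 8:e→13,f→15,h→14 9:e→15,f→16,h→17 10:e→16,f→10,h→18 11:e→17,f→19,h→11 12:e→18,f→20,h→15 13:e→19,f→15,h→20 14:e→20,f→15,h→15 15:e→15,f→15,h→15 16:e→15,f→16,h→21 17:e→15,f→22,h→17 18:e→21,f→23,h→15 19:e→22,f→15,h→23 20:e→23,f→15,h→15 21:e→15,f→24,h→15 22:e→15,f→15,h→24 23:e→24,f→15,h→15 24:e→15,f→15,h→15 [Hopcroft].
'fhh': |S_i|=[28, 20, 10, 1] end={s20} rej; 3/3 single-dels accept.
'hff': N↓-sim [28, 20, 11, 1] end={s20} rej; 3/3 del acc.
'eeee': run [28, 22, 14, 7, 1] end={s20} — reject; 4/4 deletions ∈↓L.
3 words, ⪯-incomp.

min(Σ*\↓L) = [fhh, hff, eeee].


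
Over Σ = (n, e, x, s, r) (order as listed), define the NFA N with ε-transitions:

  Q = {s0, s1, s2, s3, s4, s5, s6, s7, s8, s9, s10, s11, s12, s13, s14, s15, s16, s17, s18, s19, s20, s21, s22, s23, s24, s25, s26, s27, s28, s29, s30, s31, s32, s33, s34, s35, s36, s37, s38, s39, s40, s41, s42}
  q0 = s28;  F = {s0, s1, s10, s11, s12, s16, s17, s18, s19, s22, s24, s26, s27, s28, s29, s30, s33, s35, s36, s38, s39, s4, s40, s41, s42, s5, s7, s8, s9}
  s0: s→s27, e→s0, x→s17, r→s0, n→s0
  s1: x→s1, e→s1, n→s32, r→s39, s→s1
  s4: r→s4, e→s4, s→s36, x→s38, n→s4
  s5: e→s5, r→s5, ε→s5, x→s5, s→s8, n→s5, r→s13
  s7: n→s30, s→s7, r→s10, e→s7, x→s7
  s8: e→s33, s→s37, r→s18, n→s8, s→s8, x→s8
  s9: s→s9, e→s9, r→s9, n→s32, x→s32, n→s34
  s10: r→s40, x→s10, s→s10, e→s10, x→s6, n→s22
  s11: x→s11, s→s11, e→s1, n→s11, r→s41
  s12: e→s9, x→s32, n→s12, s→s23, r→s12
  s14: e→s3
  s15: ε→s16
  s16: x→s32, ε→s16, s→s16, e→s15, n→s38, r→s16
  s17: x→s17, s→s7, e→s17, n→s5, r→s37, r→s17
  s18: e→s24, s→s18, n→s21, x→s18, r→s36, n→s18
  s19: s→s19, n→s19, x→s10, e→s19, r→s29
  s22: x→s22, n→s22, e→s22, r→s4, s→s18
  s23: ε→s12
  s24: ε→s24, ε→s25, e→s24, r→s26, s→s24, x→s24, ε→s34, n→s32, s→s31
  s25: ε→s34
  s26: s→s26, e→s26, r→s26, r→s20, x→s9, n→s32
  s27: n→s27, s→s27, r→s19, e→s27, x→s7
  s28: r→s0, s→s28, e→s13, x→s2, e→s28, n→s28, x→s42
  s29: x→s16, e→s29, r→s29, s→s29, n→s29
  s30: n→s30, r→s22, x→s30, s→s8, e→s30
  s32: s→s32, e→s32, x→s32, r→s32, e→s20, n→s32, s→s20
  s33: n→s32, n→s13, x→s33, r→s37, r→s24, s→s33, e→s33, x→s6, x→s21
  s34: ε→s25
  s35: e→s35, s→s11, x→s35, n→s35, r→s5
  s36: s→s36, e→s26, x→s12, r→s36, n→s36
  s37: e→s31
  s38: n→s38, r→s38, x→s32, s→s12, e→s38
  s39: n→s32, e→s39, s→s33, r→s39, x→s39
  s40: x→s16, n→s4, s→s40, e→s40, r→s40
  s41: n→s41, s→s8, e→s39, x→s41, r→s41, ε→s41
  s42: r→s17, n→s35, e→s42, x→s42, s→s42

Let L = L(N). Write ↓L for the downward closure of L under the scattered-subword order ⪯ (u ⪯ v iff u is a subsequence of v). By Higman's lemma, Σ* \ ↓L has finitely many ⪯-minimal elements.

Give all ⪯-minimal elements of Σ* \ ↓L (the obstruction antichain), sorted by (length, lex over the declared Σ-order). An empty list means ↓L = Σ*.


|Q|=43, |F|=29, |δ|=178 (10 ε).
min D↑ (30 st, q0=0, F={16}): 0:n→0,e→0,x→1,s→0,r→2 1:n→3,e→1,x→1,s→1,r→4 2:n→2,e→2,x→4,s→5,r→2 3:n→3,e→3,x→3,s→6,r→7 4:n→7,e→4,x→4,s→8,r→4 5:n→5,e→5,x→8,s→5,r→9 6:n→6,e→10,x→6,s→6,r→11 7:n→7,e→7,x→7,s→12,r→7 8:n→13,e→8,x→8,s→8,r→14 9:n→9,e→9,x→14,s→9,r→15 10:n→16,e→10,x→10,s→10,r→17 11:n→11,e→17,x→11,s→12,r→11 12:n→12,e→18,x→12,s→12,r→19 13:n→13,e→13,x→13,s→12,r→20 14:n→20,e→14,x→14,s→14,r→21 15:n→15,e→15,x→22,s→15,r→15 16:n→16,e→16,x→16,s→16,r→16 17:n→16,e→17,x→17,s→18,r→17 18:n→16,e→18,x→18,s→18,r→23 19:n→19,e→23,x→19,s→19,r→24 20:n→20,e→20,x→20,s→19,r→25 21:n→25,e→21,x→22,s→21,r→21 22:n→26,e→22,x→16,s→22,r→22 23:n→16,e→23,x→23,s→23,r→27 24:n→24,e→27,x→28,s→24,r→24 25:n→25,e→25,x→26,s→24,r→25 26:n→26,e→26,x→16,s→28,r→26 27:n→16,e→27,x→29,s→27,r→27 28:n→28,e→29,x→16,s→28,r→28 29:n→16,e→29,x→16,s→29,r→29.
'xnsen': N↓-sim [41, 36, 28, 22, 15, 5] end={s13,s20,s25,s32,s34} — reject; 5/5 single-dels accept.
'rsrrxx': N↓-sim [41, 35, 30, 24, 15, 10, 2] end={s20,s32} — reject; 6/6 deletions ∈↓L.
2 obstructions.

Antichain: [xnsen, rsrrxx].


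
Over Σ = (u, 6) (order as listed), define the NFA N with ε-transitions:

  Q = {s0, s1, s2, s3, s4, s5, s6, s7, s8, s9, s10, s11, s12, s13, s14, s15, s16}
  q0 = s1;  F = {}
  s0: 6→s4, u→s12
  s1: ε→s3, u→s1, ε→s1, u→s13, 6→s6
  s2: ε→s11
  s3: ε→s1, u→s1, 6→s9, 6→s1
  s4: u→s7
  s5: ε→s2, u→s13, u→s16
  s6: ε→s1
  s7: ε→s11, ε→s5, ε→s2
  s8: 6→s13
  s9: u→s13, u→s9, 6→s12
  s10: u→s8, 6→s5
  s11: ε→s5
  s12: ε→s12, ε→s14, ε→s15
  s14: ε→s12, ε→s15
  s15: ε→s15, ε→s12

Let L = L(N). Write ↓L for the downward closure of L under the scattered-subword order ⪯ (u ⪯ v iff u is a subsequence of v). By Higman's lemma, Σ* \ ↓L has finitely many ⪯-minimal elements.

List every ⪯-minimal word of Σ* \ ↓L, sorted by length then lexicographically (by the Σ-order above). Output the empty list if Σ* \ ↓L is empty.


|Q|=17, |F|=0, |δ|=34 (17 ε).
min D↑ (1 st, q0=0, F={0}): 0:u→0,6→0 [Hopcroft].
ε ∈ L(D↑) ⇒ ↓L = ∅.

min(Σ*\↓L) = [ε].


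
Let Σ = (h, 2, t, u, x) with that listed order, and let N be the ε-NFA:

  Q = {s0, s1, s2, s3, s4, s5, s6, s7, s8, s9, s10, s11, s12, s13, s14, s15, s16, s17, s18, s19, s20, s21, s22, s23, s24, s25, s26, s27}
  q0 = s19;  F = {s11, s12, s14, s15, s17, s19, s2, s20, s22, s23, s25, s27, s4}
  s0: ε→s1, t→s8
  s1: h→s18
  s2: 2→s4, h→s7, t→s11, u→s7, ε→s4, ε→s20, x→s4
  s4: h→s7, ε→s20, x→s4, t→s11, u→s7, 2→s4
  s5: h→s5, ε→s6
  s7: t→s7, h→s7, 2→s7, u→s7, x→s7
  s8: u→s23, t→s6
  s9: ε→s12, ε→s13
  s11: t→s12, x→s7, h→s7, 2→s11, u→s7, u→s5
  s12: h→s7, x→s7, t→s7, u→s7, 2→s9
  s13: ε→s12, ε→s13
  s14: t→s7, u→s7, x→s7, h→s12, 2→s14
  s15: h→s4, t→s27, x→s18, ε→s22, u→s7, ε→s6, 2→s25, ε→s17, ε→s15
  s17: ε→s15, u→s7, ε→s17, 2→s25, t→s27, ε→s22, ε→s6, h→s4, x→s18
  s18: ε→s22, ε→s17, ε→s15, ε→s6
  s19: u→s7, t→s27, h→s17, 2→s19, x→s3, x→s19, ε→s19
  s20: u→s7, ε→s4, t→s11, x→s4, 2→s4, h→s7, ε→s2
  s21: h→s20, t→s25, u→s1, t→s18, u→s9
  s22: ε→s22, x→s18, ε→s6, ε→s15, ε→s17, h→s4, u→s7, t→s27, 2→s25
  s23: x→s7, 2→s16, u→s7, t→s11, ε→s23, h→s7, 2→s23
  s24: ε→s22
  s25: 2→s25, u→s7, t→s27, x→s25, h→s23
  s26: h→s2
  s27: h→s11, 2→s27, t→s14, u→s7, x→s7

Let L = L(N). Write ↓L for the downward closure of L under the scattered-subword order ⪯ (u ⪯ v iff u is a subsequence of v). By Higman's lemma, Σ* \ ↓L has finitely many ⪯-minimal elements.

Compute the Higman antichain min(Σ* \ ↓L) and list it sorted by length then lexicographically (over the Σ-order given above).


|Q|=28, |F|=13, |δ|=114 (30 ε).
min D↑ (10 st, q0=0, F={3}): 0:h→1,2→0,t→2,u→3,x→0 1:h→4,2→5,t→2,u→3,x→1 2:h→6,2→2,t→7,u→3,x→3 3:h→3,2→3,t→3,u→3,x→3 4:h→3,2→4,t→6,u→3,x→4 5:h→8,2→5,t→2,u→3,x→5 6:h→3,2→6,t→9,u→3,x→3 7:h→9,2→7,t→3,u→3,x→3 8:h→3,2→8,t→6,u→3,x→3 9:h→3,2→9,t→3,u→3,x→3.
'u': N↓-sim [21, 3] end={s5,s6,s7} ∉↓L; 1/1 deletions ∈↓L.
'tx': N↓-sim [21, 9, 1] end={s7} rej; 2/2 deletions ∈↓L.
'hhh': |S_i|=[21, 19, 12, 3] end={s5,s6,s7} rej; 3/3 deletions ∈↓L.
'thh': |S_i|=[21, 9, 7, 3] end={s5,s6,s7} rej; 3/3 del acc.
'ttt': |S_i|=[21, 9, 5, 1] end={s7} — reject; 3/3 deletions ∈↓L.
'h2hx': |S_i|=[21, 19, 15, 9, 1] end={s7} rej; 4/4 single-dels accept.
6 words, ⪯-incomp.

Antichain: [u, tx, hhh, thh, ttt, h2hx].


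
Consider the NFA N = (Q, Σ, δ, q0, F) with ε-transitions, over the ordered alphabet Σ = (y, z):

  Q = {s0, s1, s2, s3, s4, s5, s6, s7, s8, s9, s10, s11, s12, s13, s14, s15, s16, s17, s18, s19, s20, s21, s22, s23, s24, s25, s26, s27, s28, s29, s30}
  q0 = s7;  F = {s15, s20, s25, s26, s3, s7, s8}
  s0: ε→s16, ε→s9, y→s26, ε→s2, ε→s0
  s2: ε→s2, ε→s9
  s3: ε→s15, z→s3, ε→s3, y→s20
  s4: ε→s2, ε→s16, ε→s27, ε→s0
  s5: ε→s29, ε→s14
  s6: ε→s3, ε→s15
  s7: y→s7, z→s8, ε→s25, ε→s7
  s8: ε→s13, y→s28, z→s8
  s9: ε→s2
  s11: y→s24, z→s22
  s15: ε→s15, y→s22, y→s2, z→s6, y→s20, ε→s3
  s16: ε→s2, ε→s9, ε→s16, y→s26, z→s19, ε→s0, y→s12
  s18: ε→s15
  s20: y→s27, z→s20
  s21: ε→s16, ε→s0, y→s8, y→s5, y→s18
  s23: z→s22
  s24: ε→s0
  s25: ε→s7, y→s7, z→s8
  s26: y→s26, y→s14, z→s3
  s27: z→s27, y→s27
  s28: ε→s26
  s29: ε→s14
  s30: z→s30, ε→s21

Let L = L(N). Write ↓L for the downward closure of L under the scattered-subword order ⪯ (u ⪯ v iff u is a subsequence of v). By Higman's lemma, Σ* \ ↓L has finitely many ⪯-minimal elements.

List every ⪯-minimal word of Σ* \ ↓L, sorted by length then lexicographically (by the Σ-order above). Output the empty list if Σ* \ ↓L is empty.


|Q|=31, |F|=7, |δ|=64 (34 ε).
min D↑ (6 st, q0=0, F={5}): 0:y→0,z→1 1:y→2,z→1 2:y→2,z→3 3:y→4,z→3 4:y→5,z→4 5:y→5,z→5 [Hopcroft].
'zyzyy': |S_i|=[15, 13, 11, 8, 5, 1] end={s27} ∉↓L; 5/5 del acc.
1 obstructions.

Antichain: [zyzyy].


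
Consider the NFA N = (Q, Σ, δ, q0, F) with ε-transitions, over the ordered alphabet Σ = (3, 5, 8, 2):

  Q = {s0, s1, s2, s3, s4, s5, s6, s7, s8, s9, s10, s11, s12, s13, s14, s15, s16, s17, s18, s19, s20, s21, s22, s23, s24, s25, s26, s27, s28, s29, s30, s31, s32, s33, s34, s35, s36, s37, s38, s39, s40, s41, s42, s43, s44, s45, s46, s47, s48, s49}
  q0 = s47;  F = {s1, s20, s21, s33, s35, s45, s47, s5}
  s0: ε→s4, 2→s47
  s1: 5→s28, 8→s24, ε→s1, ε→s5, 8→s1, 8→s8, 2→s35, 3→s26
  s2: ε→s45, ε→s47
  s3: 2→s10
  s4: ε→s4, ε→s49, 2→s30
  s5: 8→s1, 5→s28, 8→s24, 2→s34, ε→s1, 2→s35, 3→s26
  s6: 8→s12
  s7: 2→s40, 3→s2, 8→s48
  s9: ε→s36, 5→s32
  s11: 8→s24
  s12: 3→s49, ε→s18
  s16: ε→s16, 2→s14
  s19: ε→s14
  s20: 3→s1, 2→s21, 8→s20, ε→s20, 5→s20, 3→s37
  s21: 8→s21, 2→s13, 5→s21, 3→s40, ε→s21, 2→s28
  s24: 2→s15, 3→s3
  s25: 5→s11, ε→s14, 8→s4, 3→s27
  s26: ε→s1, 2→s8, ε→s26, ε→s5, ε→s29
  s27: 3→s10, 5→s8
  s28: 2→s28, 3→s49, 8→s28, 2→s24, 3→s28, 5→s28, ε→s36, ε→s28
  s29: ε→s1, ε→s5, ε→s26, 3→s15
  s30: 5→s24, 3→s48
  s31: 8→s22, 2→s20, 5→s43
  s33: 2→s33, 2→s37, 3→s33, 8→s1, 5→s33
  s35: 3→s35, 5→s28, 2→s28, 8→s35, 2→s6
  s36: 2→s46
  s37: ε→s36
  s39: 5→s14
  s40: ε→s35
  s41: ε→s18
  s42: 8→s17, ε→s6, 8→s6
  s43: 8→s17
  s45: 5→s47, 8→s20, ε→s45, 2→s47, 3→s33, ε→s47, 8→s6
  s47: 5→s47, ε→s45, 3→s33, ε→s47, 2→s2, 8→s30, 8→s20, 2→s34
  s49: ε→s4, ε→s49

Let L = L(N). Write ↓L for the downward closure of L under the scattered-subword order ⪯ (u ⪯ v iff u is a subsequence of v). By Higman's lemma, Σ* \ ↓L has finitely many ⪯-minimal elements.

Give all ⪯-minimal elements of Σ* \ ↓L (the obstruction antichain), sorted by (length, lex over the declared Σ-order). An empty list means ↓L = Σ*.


|Q|=50, |F|=8, |δ|=113 (34 ε).
min D↑ (7 st, q0=0, F={5}): 0:3→1,5→0,8→2,2→0 1:3→1,5→1,8→3,2→1 2:3→3,5→2,8→2,2→4 3:3→3,5→5,8→3,2→6 4:3→6,5→4,8→4,2→5 5:3→5,5→5,8→5,2→5 6:3→6,5→5,8→6,2→5 (ε-aug+det+¬).
'385': N↓-sim [30, 24, 21, 11] end={s10,s15,s24,s28,s3,s30,s36,s4,s46,s48,s49} rej; 3/3 deletions ∈↓L.
'835': run [30, 26, 23, 11] end={s10,s15,s24,s28,s3,s30,s36,s4,s46,s48,s49} — reject; 3/3 single-dels accept.
'822': |S_i|=[30, 26, 20, 15] end={s10,s12,s13,s15,s18,s24,s28,s3,s30,s36,s4,s46,…} — reject; 3/3 del acc.
3 obstructions.

Antichain: [385, 835, 822].


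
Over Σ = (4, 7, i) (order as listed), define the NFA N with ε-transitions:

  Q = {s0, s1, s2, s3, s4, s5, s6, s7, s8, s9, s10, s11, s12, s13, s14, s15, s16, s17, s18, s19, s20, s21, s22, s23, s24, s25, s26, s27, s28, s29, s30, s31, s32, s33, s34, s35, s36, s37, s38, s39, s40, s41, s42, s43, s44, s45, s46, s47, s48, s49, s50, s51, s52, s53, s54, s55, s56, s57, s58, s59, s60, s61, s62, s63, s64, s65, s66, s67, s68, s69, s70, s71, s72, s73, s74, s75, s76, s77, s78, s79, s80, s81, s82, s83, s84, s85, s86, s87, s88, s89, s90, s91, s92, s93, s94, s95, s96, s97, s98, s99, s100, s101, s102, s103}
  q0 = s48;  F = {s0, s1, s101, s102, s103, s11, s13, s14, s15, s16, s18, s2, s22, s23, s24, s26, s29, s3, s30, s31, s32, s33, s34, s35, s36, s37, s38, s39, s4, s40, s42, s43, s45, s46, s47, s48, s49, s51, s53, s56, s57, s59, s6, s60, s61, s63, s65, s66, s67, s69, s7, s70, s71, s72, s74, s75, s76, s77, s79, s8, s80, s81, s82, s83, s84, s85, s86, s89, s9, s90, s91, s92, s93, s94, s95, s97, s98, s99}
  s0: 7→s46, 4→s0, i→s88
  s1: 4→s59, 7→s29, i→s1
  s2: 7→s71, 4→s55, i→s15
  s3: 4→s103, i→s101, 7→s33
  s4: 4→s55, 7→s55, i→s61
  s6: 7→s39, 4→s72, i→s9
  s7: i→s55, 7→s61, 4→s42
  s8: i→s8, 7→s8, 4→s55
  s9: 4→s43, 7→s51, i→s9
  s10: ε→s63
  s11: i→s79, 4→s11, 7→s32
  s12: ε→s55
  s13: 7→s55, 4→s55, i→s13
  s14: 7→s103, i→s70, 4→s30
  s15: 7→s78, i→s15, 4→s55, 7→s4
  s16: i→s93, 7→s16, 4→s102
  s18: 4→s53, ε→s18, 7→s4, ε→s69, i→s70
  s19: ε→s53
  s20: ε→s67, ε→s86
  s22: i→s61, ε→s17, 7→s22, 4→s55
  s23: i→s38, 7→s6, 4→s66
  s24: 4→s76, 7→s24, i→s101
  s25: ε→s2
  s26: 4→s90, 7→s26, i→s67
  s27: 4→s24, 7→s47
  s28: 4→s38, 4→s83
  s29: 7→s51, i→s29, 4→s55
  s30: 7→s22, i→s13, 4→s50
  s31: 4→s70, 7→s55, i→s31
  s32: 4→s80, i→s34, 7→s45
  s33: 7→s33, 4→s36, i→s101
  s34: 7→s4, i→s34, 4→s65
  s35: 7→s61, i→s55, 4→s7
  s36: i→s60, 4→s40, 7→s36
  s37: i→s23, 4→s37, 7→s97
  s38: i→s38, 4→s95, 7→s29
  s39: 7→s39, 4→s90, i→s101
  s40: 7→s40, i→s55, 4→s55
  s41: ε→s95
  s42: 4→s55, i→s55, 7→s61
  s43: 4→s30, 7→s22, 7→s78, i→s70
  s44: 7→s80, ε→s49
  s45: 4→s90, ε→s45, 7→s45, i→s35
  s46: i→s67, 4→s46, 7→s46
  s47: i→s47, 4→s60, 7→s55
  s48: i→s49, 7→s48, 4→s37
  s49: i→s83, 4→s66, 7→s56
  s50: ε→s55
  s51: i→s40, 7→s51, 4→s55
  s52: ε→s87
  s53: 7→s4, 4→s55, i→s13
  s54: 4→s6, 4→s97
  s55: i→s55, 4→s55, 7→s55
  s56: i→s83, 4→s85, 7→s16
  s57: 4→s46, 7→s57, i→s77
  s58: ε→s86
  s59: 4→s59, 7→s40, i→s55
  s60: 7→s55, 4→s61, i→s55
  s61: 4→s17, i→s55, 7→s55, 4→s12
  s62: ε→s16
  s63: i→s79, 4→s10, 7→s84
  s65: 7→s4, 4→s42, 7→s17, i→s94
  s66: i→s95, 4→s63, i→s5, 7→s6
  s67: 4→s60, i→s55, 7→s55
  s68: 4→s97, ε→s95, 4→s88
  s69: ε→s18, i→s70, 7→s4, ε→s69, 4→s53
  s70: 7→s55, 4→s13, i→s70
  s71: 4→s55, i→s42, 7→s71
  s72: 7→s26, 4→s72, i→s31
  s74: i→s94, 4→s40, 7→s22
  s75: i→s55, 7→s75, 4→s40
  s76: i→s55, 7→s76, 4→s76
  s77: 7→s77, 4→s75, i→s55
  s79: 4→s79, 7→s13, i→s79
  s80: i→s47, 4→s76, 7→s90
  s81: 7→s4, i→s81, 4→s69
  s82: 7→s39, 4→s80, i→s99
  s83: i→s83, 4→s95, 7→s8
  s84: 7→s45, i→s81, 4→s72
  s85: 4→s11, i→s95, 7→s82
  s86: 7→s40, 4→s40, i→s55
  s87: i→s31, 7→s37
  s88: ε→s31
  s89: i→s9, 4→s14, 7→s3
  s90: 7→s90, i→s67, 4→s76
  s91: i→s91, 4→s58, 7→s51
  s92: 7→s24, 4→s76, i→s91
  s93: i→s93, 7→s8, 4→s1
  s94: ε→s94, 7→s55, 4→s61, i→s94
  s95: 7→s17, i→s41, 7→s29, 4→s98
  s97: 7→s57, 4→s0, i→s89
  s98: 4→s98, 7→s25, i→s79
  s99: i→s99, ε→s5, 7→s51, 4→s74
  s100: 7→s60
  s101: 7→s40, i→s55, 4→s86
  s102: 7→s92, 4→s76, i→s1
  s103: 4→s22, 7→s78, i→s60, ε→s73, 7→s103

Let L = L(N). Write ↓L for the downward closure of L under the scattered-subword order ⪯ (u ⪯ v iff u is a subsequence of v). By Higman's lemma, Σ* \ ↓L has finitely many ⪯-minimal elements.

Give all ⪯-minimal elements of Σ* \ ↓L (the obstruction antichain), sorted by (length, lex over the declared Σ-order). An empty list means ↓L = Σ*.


A = [ii74, 474i7, 477ii, 47i444, i44i77, i7744i].

|Q|=104, |F|=78, |δ|=279 (23 ε).
min D↑ (78 st, q0=0, F={34}): 0:4→1,7→0,i→2 1:4→1,7→3,i→4 2:4→5,7→6,i→7 3:4→8,7→9,i→10 4:4→5,7→11,i→12 5:4→13,7→11,i→14 6:4→15,7→16,i→7 7:4→14,7→17,i→7 8:4→8,7→18,i→19 9:4→18,7→9,i→20 10:4→21,7→22,i→23 11:4→24,7→25,i→23 12:4→14,7→26,i→12 13:4→13,7→27,i→28 14:4→29,7→26,i→14 15:4→30,7→31,i→14 16:4→32,7→16,i→33 17:4→34,7→17,i→17 18:4→18,7→18,i→35 19:4→36,7→34,i→19 20:4→37,7→20,i→34 21:4→38,7→39,i→36 22:4→39,7→40,i→41 23:4→42,7→43,i→23 24:4→24,7→44,i→19 25:4→45,7→25,i→41 26:4→34,7→43,i→26 27:4→24,7→46,i→47 28:4→28,7→48,i→28 29:4→29,7→49,i→28 30:4→30,7→50,i→28 31:4→51,7→25,i→52 32:4→53,7→54,i→55 33:4→55,7→17,i→33 34:4→34,7→34,i→34 35:4→56,7→34,i→34 36:4→48,7→34,i→36 37:4→57,7→37,i→34 38:4→34,7→58,i→48 39:4→58,7→39,i→56 40:4→59,7→40,i→41 41:4→60,7→57,i→34 42:4→38,7→58,i→36 43:4→34,7→43,i→57 44:4→45,7→44,i→35 45:4→53,7→45,i→35 46:4→45,7→46,i→61 47:4→62,7→63,i→47 48:4→34,7→34,i→48 49:4→34,7→64,i→65 50:4→51,7→46,i→66 51:4→53,7→45,i→67 52:4→68,7→43,i→52 53:4→53,7→53,i→34 54:4→53,7→69,i→70 55:4→71,7→26,i→55 56:4→72,7→34,i→34 57:4→34,7→57,i→34 58:4→34,7→58,i→72 59:4→57,7→59,i→56 60:4→57,7→57,i→34 61:4→73,7→72,i→34 62:4→74,7→63,i→36 63:4→34,7→34,i→72 64:4→34,7→64,i→75 65:4→34,7→63,i→65 66:4→76,7→63,i→66 67:4→56,7→34,i→67 68:4→57,7→58,i→77 69:4→53,7→69,i→41 70:4→60,7→43,i→70 71:4→71,7→57,i→34 72:4→34,7→34,i→34 73:4→75,7→72,i→34 74:4→34,7→63,i→48 75:4→34,7→72,i→34 76:4→75,7→63,i→77 77:4→72,7→34,i→77.
'ii74': N↓-sim [90, 84, 51, 17, 3] end={s12,s17,s55} — reject; 4/4 single-dels accept.
'474i7': run [90, 83, 68, 40, 12, 1] end={s55} ∉↓L; 5/5 deletions ∈↓L.
'477ii': N↓-sim [90, 83, 68, 32, 14, 1] end={s55} ∉↓L; 5/5 del acc.
'47i444': N↓-sim [90, 83, 68, 48, 29, 12, 4] end={s12,s17,s50,s55} — reject; 6/6 single-dels accept.
'i44i77': |S_i|=[90, 84, 71, 48, 24, 7, 1] end={s55} ∉↓L; 6/6 deletions ∈↓L.
'i7744i': run [90, 84, 75, 53, 31, 11, 1] end={s55} ∉↓L; 6/6 del acc.
6 words, ⪯-incomp.


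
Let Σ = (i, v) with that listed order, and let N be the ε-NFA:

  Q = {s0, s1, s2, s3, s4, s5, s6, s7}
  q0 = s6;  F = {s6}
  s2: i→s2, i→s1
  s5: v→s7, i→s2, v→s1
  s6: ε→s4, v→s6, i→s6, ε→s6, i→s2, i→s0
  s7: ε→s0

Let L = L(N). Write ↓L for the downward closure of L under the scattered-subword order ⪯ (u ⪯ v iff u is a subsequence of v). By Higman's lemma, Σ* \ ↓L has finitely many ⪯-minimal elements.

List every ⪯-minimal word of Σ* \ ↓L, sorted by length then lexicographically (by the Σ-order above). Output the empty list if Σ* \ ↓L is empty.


Antichain: [].

|Q|=8, |F|=1, |δ|=12 (3 ε).
min D↑ (1 st, q0=0, F={}): 0:i→0,v→0 [Hopcroft].
L(D↑) = ∅; no obstructions.


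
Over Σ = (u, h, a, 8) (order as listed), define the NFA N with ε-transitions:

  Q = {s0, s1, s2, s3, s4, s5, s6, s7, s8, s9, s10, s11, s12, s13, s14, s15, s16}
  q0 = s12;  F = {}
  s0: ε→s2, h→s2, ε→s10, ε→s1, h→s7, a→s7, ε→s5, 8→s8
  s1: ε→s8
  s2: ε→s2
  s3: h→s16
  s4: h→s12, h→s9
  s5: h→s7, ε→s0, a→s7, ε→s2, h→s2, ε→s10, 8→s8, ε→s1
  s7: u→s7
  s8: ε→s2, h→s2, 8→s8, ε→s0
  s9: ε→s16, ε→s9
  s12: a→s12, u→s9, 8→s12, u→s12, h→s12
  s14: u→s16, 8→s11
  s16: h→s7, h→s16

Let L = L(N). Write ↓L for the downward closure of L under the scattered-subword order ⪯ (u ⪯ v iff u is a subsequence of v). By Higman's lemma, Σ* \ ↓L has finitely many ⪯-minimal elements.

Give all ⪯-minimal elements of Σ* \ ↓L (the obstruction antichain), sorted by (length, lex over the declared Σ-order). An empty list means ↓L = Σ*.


Antichain: [ε].

|Q|=17, |F|=0, |δ|=37 (14 ε).
min D↑ (1 st, q0=0, F={0}): 0:u→0,h→0,a→0,8→0 [Hopcroft].
ε ∈ L(D↑) ⇒ ↓L = ∅.


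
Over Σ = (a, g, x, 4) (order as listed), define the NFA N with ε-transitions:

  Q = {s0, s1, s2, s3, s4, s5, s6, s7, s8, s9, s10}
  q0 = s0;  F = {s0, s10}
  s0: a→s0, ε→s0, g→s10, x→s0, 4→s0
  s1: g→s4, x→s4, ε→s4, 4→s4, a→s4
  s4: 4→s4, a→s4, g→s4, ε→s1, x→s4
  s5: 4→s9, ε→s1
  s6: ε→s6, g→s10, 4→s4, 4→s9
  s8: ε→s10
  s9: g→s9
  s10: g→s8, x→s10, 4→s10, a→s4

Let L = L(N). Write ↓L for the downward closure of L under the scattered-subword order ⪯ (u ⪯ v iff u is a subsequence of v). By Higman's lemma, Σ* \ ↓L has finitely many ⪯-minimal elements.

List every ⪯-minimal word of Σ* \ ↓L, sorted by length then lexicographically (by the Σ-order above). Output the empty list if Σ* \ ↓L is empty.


|Q|=11, |F|=2, |δ|=27 (6 ε).
min D↑ (3 st, q0=0, F={2}): 0:a→0,g→1,x→0,4→0 1:a→2,g→1,x→1,4→1 2:a→2,g→2,x→2,4→2.
'ga': N↓-sim [5, 4, 2] end={s1,s4} rej; 2/2 single-dels accept.
1 obstructions.

Antichain: [ga].


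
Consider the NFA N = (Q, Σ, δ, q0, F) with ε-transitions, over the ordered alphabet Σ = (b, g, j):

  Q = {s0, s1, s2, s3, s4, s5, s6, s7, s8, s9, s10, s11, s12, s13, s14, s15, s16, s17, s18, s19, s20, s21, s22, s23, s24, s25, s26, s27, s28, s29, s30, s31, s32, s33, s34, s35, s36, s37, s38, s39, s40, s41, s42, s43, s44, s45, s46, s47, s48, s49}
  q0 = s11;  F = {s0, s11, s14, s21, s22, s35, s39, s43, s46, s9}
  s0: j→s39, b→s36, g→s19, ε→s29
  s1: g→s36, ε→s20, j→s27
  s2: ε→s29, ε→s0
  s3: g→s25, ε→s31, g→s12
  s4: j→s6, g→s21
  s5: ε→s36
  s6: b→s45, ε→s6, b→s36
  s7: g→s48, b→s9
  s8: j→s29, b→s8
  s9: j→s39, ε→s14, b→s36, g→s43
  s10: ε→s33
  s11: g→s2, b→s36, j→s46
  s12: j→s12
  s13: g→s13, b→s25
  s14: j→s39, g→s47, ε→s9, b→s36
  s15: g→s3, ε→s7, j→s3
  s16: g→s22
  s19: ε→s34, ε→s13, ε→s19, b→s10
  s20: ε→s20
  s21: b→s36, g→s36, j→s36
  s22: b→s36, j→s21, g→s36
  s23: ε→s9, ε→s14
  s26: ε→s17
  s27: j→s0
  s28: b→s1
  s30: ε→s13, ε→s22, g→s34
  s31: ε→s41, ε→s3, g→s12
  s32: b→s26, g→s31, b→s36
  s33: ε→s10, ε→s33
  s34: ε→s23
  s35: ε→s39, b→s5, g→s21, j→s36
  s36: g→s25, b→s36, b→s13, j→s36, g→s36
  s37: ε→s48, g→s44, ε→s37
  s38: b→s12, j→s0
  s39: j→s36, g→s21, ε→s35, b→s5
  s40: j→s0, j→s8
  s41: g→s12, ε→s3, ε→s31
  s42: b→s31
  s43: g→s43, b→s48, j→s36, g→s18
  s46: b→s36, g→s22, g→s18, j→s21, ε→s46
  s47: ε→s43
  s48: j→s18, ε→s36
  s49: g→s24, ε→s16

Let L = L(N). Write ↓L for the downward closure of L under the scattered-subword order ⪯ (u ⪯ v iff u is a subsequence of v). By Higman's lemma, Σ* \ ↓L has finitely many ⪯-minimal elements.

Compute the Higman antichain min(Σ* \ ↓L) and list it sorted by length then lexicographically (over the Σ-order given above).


A = [b, gjj, jgg, jjg, jjj, gggj].

|Q|=50, |F|=10, |δ|=107 (35 ε).
min D↑ (9 st, q0=0, F={1}): 0:b→1,g→2,j→3 1:b→1,g→1,j→1 2:b→1,g→4,j→5 3:b→1,g→6,j→7 4:b→1,g→8,j→5 5:b→1,g→7,j→1 6:b→1,g→1,j→7 7:b→1,g→1,j→1 8:b→1,g→8,j→1 [Hopcroft].
'b': run [24, 8] end={s10,s13,s18,s25,s33,s36,s48,s5} — reject; 1/1 del acc.
'gjj': run [24, 22, 8, 3] end={s13,s25,s36} rej; 3/3 deletions ∈↓L.
'jgg': run [24, 10, 6, 3] end={s13,s25,s36} — reject; 3/3 single-dels accept.
'jjg': run [24, 10, 4, 3] end={s13,s25,s36} rej; 3/3 deletions ∈↓L.
'jjj': |S_i|=[24, 10, 4, 3] end={s13,s25,s36} — reject; 3/3 del acc.
'gggj': |S_i|=[24, 22, 18, 8, 4] end={s13,s18,s25,s36} rej; 4/4 single-dels accept.
6 words, ⪯-incomp.


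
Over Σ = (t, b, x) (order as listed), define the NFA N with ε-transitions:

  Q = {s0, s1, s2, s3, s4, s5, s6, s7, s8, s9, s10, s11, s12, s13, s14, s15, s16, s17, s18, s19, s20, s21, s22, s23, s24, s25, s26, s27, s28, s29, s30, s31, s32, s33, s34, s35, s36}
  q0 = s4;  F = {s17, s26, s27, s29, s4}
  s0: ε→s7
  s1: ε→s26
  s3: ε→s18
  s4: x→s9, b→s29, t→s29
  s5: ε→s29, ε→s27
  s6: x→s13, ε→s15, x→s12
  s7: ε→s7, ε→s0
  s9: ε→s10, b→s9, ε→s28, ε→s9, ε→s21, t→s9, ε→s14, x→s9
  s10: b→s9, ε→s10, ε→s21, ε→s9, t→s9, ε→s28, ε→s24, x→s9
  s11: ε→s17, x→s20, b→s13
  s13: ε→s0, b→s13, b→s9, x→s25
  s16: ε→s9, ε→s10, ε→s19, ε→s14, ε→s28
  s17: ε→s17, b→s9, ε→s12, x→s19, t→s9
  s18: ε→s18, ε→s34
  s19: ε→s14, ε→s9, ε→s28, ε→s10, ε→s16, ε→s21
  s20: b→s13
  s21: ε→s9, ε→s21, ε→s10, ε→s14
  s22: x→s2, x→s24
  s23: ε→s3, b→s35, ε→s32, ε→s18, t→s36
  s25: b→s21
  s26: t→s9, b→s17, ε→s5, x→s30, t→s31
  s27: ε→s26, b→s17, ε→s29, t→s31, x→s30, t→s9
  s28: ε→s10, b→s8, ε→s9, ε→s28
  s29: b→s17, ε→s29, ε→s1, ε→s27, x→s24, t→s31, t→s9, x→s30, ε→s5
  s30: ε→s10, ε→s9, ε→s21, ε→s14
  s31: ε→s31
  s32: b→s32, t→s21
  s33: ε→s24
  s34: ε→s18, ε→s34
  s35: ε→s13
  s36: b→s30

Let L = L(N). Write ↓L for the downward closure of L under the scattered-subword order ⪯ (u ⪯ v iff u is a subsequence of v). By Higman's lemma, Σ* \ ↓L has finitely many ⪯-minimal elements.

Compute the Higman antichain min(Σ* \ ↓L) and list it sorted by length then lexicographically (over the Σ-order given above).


|Q|=37, |F|=5, |δ|=103 (61 ε).
min D↑ (4 st, q0=0, F={2}): 0:t→1,b→1,x→2 1:t→2,b→3,x→2 2:t→2,b→2,x→2 3:t→2,b→2,x→2.
'x': N↓-sim [19, 10] end={s10,s14,s16,s19,s21,s24,s28,s30,s8,s9} — reject; 1/1 del acc.
'tt': |S_i|=[19, 18, 8] end={s10,s14,s21,s24,s28,s31,s8,s9} — reject; 2/2 deletions ∈↓L.
'bt': |S_i|=[19, 18, 8] end={s10,s14,s21,s24,s28,s31,s8,s9} rej; 2/2 del acc.
'tbb': run [19, 18, 11, 7] end={s10,s14,s21,s24,s28,s8,s9} rej; 3/3 single-dels accept.
'bbb': run [19, 18, 11, 7] end={s10,s14,s21,s24,s28,s8,s9} rej; 3/3 single-dels accept.
5 minimals (antichain).

Antichain: [x, tt, bt, tbb, bbb].


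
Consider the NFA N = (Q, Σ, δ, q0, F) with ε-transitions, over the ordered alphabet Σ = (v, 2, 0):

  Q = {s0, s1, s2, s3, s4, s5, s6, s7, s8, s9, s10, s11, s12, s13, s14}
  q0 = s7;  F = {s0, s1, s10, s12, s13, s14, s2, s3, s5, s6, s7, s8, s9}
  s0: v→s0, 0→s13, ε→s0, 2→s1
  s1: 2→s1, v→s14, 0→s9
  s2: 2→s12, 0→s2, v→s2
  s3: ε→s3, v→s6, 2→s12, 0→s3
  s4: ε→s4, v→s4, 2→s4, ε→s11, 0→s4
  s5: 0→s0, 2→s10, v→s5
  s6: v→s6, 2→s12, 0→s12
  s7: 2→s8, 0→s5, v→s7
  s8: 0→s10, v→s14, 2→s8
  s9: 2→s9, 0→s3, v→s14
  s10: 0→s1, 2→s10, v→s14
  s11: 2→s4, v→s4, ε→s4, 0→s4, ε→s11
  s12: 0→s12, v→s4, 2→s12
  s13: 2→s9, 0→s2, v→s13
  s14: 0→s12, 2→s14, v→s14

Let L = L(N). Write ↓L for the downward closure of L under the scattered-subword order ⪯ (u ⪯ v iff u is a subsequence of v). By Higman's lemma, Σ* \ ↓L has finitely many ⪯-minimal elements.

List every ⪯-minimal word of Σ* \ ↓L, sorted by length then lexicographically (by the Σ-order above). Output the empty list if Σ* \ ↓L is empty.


|Q|=15, |F|=13, |δ|=51 (6 ε).
min D↑ (14 st, q0=0, F={9}): 0:v→0,2→1,0→2 1:v→3,2→1,0→4 2:v→2,2→4,0→5 3:v→3,2→3,0→6 4:v→3,2→4,0→7 5:v→5,2→7,0→8 6:v→9,2→6,0→6 7:v→3,2→7,0→10 8:v→8,2→10,0→11 9:v→9,2→9,0→9 10:v→3,2→10,0→12 11:v→11,2→6,0→11 12:v→13,2→6,0→12 13:v→13,2→6,0→6 (ε-aug+det+¬).
'2v0v': N↓-sim [15, 10, 5, 3, 2] end={s11,s4} ∉↓L; 4/4 single-dels accept.
'00002v': |S_i|=[15, 13, 11, 9, 6, 3, 2] end={s11,s4} ∉↓L; 6/6 single-dels accept.
2 obstructions.

A = [2v0v, 00002v].


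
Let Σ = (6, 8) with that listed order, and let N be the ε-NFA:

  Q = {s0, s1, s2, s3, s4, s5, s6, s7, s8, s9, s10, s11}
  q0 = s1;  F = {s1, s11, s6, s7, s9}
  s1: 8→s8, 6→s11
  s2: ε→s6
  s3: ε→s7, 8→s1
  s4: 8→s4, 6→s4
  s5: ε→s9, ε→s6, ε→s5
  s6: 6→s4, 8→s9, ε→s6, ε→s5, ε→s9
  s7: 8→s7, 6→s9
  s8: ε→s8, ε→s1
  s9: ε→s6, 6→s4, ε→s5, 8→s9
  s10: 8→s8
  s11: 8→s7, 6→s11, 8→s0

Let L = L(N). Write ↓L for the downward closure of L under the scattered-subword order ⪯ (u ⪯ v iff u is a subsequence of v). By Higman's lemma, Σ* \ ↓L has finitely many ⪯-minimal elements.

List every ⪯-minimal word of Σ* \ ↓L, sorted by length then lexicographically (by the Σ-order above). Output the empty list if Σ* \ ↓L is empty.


Antichain: [6866].

|Q|=12, |F|=5, |δ|=27 (12 ε).
min D↑ (5 st, q0=0, F={4}): 0:6→1,8→0 1:6→1,8→2 2:6→3,8→2 3:6→4,8→3 4:6→4,8→4 (ε-aug+det+¬).
'6866': N↓-sim [9, 7, 6, 4, 1] end={s4} ∉↓L; 4/4 deletions ∈↓L.
1 minimals (antichain).


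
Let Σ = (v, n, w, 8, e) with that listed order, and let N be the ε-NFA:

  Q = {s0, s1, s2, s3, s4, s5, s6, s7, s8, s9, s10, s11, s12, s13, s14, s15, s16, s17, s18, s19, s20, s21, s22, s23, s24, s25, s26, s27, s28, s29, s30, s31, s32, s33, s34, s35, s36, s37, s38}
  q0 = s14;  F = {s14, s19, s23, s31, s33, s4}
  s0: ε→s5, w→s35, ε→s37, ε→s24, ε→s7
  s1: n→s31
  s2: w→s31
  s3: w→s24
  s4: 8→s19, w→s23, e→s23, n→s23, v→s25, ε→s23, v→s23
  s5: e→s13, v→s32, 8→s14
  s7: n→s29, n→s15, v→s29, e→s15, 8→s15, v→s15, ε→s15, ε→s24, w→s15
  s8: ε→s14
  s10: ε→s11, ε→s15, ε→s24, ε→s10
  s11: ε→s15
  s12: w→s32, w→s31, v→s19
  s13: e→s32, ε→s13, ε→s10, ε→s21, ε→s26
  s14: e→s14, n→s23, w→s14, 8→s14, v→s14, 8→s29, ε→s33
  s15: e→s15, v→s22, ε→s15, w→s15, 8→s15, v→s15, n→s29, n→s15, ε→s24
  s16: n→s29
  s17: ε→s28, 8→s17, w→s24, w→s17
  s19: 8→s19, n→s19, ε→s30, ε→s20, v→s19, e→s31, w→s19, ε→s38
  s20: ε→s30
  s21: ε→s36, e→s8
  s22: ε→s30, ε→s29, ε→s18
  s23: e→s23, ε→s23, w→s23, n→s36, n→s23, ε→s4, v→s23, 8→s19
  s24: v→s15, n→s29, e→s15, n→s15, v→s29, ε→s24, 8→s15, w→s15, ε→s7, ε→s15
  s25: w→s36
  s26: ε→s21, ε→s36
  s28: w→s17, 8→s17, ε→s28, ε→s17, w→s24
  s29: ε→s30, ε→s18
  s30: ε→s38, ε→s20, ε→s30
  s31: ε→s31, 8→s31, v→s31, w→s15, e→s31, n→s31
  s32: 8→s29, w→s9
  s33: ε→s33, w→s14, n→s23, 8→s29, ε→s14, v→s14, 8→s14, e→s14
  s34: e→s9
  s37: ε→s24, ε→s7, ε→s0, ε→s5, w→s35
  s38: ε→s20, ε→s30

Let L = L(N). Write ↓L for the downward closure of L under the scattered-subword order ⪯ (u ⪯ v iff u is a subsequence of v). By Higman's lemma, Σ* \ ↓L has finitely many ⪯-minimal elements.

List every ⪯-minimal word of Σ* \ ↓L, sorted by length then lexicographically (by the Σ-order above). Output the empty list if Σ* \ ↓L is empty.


Antichain: [n8ew].

|Q|=39, |F|=6, |δ|=131 (52 ε).
min D↑ (5 st, q0=0, F={4}): 0:v→0,n→1,w→0,8→0,e→0 1:v→1,n→1,w→1,8→2,e→1 2:v→2,n→2,w→2,8→2,e→3 3:v→3,n→3,w→4,8→3,e→3 4:v→4,n→4,w→4,8→4,e→4.
'n8ew': |S_i|=[17, 15, 11, 10, 9] end={s15,s18,s20,s22,s24,s29,s30,s38,s7} rej; 4/4 deletions ∈↓L.
1 obstructions.


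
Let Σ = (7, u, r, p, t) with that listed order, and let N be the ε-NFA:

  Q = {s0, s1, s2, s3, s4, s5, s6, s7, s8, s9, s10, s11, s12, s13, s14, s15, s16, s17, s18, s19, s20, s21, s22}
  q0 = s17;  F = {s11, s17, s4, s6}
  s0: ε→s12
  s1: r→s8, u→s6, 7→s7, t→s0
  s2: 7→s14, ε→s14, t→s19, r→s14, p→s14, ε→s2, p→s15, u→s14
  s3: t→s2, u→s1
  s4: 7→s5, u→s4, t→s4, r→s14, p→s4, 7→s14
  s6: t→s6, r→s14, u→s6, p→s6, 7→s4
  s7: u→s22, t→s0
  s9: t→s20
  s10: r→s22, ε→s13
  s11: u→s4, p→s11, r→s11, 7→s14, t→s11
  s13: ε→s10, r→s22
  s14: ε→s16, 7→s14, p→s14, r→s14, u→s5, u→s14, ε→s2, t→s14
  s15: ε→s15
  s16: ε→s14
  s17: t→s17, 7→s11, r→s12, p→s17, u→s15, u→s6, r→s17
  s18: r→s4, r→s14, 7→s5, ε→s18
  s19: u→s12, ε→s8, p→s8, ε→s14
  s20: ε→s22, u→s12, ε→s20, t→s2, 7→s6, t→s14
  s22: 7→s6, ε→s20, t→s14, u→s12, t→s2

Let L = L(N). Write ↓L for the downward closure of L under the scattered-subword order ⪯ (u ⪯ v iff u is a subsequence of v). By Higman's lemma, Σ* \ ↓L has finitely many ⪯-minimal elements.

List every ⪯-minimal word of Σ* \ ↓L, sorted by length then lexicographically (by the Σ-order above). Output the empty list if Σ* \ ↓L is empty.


Antichain: [77, ur].

|Q|=23, |F|=4, |δ|=74 (15 ε).
min D↑ (5 st, q0=0, F={3}): 0:7→1,u→2,r→0,p→0,t→0 1:7→3,u→4,r→1,p→1,t→1 2:7→4,u→2,r→3,p→2,t→2 3:7→3,u→3,r→3,p→3,t→3 4:7→3,u→4,r→3,p→4,t→4 [Hopcroft].
'77': |S_i|=[12, 10, 8] end={s12,s14,s15,s16,s19,s2,s5,s8} rej; 2/2 del acc.
'ur': |S_i|=[12, 10, 8] end={s12,s14,s15,s16,s19,s2,s5,s8} — reject; 2/2 del acc.
2 obstructions.


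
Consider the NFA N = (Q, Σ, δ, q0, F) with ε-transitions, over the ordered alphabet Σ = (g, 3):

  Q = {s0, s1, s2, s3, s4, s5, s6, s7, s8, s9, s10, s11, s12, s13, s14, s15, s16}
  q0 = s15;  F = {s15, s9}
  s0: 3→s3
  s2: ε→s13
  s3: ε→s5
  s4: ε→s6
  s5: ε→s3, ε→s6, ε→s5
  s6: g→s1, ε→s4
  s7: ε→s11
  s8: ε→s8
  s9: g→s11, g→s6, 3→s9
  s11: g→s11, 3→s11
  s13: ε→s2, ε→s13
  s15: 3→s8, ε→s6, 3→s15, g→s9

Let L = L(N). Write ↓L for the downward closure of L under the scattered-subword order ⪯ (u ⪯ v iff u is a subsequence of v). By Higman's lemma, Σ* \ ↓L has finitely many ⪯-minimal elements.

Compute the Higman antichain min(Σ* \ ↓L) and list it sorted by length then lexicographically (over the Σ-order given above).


min(Σ*\↓L) = [gg].

|Q|=17, |F|=2, |δ|=22 (12 ε).
min D↑ (3 st, q0=0, F={2}): 0:g→1,3→0 1:g→2,3→1 2:g→2,3→2 (ε-aug+det+¬).
'gg': run [7, 5, 4] end={s1,s11,s4,s6} ∉↓L; 2/2 deletions ∈↓L.
1 minimals (antichain).


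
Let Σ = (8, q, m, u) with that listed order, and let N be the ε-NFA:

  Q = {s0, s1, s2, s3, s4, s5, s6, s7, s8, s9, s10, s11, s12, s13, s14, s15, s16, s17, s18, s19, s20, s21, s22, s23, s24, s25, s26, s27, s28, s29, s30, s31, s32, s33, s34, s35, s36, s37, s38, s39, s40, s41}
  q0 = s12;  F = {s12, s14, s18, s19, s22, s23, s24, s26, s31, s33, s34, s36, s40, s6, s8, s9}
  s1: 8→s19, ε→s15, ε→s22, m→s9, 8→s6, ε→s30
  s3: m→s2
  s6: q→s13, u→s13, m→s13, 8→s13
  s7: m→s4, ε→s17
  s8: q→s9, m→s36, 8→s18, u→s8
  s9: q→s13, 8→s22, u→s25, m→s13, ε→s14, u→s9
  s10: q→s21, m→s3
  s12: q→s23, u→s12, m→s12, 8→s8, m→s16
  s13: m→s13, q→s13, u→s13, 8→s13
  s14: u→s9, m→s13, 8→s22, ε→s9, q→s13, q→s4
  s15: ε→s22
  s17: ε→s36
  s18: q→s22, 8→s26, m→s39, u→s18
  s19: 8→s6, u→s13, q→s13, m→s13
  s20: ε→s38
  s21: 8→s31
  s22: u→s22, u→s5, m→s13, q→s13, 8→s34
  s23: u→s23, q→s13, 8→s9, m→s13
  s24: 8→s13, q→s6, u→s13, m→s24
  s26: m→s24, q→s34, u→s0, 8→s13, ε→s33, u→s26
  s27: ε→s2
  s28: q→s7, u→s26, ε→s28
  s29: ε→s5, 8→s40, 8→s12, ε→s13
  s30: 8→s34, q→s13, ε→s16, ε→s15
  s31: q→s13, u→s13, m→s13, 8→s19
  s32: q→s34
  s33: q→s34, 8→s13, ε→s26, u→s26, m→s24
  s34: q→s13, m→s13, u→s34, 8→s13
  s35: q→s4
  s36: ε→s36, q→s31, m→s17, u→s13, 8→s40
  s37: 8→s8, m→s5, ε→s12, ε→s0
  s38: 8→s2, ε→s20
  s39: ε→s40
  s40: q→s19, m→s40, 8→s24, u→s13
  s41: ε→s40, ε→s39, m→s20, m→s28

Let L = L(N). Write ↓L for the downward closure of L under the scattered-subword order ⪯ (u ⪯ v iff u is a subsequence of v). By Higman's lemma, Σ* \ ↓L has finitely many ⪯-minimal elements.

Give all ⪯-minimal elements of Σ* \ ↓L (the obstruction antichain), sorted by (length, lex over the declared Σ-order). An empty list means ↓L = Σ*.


min(Σ*\↓L) = [qq, qm, 8mu, 8888].

|Q|=42, |F|=16, |δ|=118 (24 ε).
min D↑ (15 st, q0=0, F={6}): 0:8→1,q→2,m→0,u→0 1:8→3,q→4,m→5,u→1 2:8→4,q→6,m→6,u→2 3:8→7,q→8,m→9,u→3 4:8→8,q→6,m→6,u→4 5:8→9,q→10,m→5,u→6 6:8→6,q→6,m→6,u→6 7:8→6,q→11,m→12,u→7 8:8→11,q→6,m→6,u→8 9:8→12,q→13,m→9,u→6 10:8→13,q→6,m→6,u→6 11:8→6,q→6,m→6,u→11 12:8→6,q→14,m→12,u→6 13:8→14,q→6,m→6,u→6 14:8→6,q→6,m→6,u→6.
'qq': N↓-sim [24, 12, 2] end={s13,s4} — reject; 2/2 single-dels accept.
'qm': N↓-sim [24, 12, 1] end={s13} ∉↓L; 2/2 single-dels accept.
'8mu': N↓-sim [24, 21, 9, 1] end={s13} rej; 3/3 deletions ∈↓L.
'8888': |S_i|=[24, 21, 13, 7, 1] end={s13} rej; 4/4 deletions ∈↓L.
4 words, ⪯-incomp.


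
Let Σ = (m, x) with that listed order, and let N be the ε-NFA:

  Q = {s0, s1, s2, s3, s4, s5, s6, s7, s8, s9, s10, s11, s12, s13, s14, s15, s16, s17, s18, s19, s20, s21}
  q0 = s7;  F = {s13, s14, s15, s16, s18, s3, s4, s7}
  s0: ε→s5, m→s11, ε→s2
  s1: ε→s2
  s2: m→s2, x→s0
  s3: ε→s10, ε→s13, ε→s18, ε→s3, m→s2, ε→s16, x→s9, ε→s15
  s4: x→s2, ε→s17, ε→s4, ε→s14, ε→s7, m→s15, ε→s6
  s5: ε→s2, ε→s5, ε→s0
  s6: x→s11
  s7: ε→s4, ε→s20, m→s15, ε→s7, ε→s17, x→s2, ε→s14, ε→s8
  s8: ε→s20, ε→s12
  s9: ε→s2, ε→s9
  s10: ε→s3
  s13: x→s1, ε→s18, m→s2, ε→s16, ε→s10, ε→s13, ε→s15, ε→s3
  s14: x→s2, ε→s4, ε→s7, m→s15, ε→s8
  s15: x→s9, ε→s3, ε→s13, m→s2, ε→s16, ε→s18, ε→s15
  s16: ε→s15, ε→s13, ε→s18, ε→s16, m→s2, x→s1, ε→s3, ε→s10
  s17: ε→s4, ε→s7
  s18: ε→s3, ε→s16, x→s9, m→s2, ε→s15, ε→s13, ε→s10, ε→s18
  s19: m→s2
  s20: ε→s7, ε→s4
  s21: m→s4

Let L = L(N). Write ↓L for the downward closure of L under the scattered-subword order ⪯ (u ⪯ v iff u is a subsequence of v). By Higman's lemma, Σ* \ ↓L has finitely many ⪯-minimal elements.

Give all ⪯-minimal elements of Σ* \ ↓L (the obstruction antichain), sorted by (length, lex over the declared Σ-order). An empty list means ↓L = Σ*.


min(Σ*\↓L) = [x, mm].

|Q|=22, |F|=8, |δ|=80 (58 ε).
min D↑ (3 st, q0=0, F={2}): 0:m→1,x→2 1:m→2,x→2 2:m→2,x→2 (ε-aug+det+¬).
'x': run [20, 6] end={s0,s1,s11,s2,s5,s9} rej; 1/1 single-dels accept.
'mm': |S_i|=[20, 12, 4] end={s0,s11,s2,s5} ∉↓L; 2/2 deletions ∈↓L.
2 obstructions.
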